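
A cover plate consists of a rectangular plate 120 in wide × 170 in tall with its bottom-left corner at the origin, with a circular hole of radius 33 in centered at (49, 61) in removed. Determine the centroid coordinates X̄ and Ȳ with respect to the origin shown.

X̄ = 62.22 in, Ȳ = 89.84 in

plate: A = 120 × 170 = 20400.00, centroid at (60.00, 85.00).
hole: A = −π·33² = -3421.19, centroid at (49.00, 61.00).
ΣA = 16978.81 in², ΣAX̄ = 1056361.47 in³, ΣAȲ = 1525307.14 in³.
X̄ = 1056361.47/16978.81 = 62.22 in; Ȳ = 1525307.14/16978.81 = 89.84 in.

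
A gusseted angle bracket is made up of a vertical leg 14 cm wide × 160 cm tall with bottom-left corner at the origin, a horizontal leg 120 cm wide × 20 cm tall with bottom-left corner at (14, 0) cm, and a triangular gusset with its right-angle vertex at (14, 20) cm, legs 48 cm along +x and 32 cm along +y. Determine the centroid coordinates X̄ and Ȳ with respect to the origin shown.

vertical leg: A = 14 × 160 = 2240.00, centroid at (7.00, 80.00).
horizontal leg: A = 120 × 20 = 2400.00, centroid at (74.00, 10.00).
gusset: A = ½·48·32 = 768.00, centroid at (30.00, 30.67).
ΣA = 5408.00 cm², ΣAX̄ = 216320.00 cm³, ΣAȲ = 226752.00 cm³.
X̄ = 216320.00/5408.00 = 40.00 cm; Ȳ = 226752.00/5408.00 = 41.93 cm.

X̄ = 40.00 cm, Ȳ = 41.93 cm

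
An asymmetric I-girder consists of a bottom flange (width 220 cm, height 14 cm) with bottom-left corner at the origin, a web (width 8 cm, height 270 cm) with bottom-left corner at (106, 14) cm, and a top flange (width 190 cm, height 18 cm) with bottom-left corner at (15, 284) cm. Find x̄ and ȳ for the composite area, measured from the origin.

x̄ = 110.00 cm, ȳ = 155.36 cm

Part | A | x̄ᵢ | ȳᵢ | A·x̄ᵢ | A·ȳᵢ
bottom flange | 3080.00 | 110.00 | 7.00 | 338800.00 | 21560.00
web | 2160.00 | 110.00 | 149.00 | 237600.00 | 321840.00
top flange | 3420.00 | 110.00 | 293.00 | 376200.00 | 1002060.00
Σ | 8660.00 |  |  | 952600.00 | 1345460.00
x̄ = 952600.00 / 8660.00 = 110.00 cm
ȳ = 1345460.00 / 8660.00 = 155.36 cm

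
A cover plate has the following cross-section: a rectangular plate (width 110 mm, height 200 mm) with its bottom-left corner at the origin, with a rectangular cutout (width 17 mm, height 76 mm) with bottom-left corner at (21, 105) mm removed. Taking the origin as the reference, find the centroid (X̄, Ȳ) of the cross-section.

X̄ = 56.59 mm, Ȳ = 97.32 mm

plate: A = 110 × 200 = 22000.00, centroid at (55.00, 100.00).
hole: A = −(17 × 76) = -1292.00, centroid at (29.50, 143.00).
ΣA = 20708.00 mm²
ΣAX̄ = (22000.00)(55.00) + (-1292.00)(29.50) = 1171886.00 mm³
ΣAȲ = (22000.00)(100.00) + (-1292.00)(143.00) = 2015244.00 mm³
X̄ = 1171886.00 / 20708.00 = 56.59 mm
Ȳ = 2015244.00 / 20708.00 = 97.32 mm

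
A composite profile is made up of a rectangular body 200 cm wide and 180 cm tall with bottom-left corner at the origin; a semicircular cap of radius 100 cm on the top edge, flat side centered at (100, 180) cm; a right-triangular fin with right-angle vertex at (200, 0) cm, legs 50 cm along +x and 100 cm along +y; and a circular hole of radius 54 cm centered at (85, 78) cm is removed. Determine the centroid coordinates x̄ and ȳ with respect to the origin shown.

x̄ = 109.53 cm, ȳ = 135.48 cm

rectangular body: A = 200 × 180 = 36000.00, centroid at (100.00, 90.00).
semicircular top: A = ½π·100² = 15707.96, centroid at (100.00, 222.44).
triangular fin: A = ½·50·100 = 2500.00, centroid at (216.67, 33.33).
hole: A = −π·54² = -9160.88, centroid at (85.00, 78.00).
ΣA = 45047.08 cm², ΣAx̄ = 4933787.84 cm³, ΣAȳ = 6102884.42 cm³.
x̄ = 4933787.84/45047.08 = 109.53 cm; ȳ = 6102884.42/45047.08 = 135.48 cm.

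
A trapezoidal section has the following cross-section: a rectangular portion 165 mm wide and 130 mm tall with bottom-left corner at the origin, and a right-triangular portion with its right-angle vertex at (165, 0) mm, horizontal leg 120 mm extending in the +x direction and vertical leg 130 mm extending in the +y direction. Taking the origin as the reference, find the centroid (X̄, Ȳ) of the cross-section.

rectangular portion: A = 165 × 130 = 21450.00, centroid at (82.50, 65.00).
triangular portion: A = ½·120·130 = 7800.00, centroid at (205.00, 43.33).
ΣA = 29250.00 mm²
ΣAX̄ = (21450.00)(82.50) + (7800.00)(205.00) = 3368625.00 mm³
ΣAȲ = (21450.00)(65.00) + (7800.00)(43.33) = 1732250.00 mm³
X̄ = 3368625.00 / 29250.00 = 115.17 mm
Ȳ = 1732250.00 / 29250.00 = 59.22 mm

X̄ = 115.17 mm, Ȳ = 59.22 mm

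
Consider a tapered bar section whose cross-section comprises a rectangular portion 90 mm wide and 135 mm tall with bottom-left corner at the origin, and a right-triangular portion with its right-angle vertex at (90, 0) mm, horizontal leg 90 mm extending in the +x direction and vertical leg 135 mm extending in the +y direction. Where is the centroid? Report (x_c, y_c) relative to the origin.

x_c = 70.00 mm, y_c = 60.00 mm

Part | A | x̄ᵢ | ȳᵢ | A·x̄ᵢ | A·ȳᵢ
rectangular portion | 12150.00 | 45.00 | 67.50 | 546750.00 | 820125.00
triangular portion | 6075.00 | 120.00 | 45.00 | 729000.00 | 273375.00
Σ | 18225.00 |  |  | 1275750.00 | 1093500.00
x_c = 1275750.00 / 18225.00 = 70.00 mm
y_c = 1093500.00 / 18225.00 = 60.00 mm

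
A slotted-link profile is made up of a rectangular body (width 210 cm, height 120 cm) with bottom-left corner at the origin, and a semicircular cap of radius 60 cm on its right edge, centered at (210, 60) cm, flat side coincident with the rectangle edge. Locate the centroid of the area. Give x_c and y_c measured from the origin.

x_c = 128.91 cm, y_c = 60.00 cm

rectangular body: A = 210 × 120 = 25200.00, centroid at (105.00, 60.00).
semicircular end: A = ½π·60² = 5654.87, centroid at (235.46, 60.00).
ΣA = 30854.87 cm², ΣAx_c = 3977522.02 cm³, ΣAy_c = 1851292.01 cm³.
x_c = 3977522.02/30854.87 = 128.91 cm; y_c = 1851292.01/30854.87 = 60.00 cm.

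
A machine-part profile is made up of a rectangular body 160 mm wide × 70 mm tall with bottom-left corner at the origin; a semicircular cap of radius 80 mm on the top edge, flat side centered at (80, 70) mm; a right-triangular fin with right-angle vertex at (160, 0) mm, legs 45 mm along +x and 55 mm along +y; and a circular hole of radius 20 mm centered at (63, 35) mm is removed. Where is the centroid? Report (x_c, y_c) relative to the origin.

Part | A | x̄ᵢ | ȳᵢ | A·x̄ᵢ | A·ȳᵢ
rectangular body | 11200.00 | 80.00 | 35.00 | 896000.00 | 392000.00
semicircular top | 10053.10 | 80.00 | 103.95 | 804247.72 | 1045050.09
triangular fin | 1237.50 | 175.00 | 18.33 | 216562.50 | 22687.50
hole | -1256.64 | 63.00 | 35.00 | -79168.13 | -43982.30
Σ | 21233.96 |  |  | 1837642.08 | 1415755.29
x_c = 1837642.08 / 21233.96 = 86.54 mm
y_c = 1415755.29 / 21233.96 = 66.67 mm

x_c = 86.54 mm, y_c = 66.67 mm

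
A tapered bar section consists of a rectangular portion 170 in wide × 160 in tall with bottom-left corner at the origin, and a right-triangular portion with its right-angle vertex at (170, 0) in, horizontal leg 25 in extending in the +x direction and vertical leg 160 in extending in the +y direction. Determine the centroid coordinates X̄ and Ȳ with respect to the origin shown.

Part | A | x̄ᵢ | ȳᵢ | A·x̄ᵢ | A·ȳᵢ
rectangular portion | 27200.00 | 85.00 | 80.00 | 2312000.00 | 2176000.00
triangular portion | 2000.00 | 178.33 | 53.33 | 356666.67 | 106666.67
Σ | 29200.00 |  |  | 2668666.67 | 2282666.67
X̄ = 2668666.67 / 29200.00 = 91.39 in
Ȳ = 2282666.67 / 29200.00 = 78.17 in

X̄ = 91.39 in, Ȳ = 78.17 in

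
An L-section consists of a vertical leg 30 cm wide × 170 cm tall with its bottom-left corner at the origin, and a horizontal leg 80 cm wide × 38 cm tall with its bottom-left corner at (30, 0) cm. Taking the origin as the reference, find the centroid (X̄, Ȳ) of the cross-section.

X̄ = 35.54 cm, Ȳ = 60.35 cm

Part | A | x̄ᵢ | ȳᵢ | A·x̄ᵢ | A·ȳᵢ
vertical leg | 5100.00 | 15.00 | 85.00 | 76500.00 | 433500.00
horizontal leg | 3040.00 | 70.00 | 19.00 | 212800.00 | 57760.00
Σ | 8140.00 |  |  | 289300.00 | 491260.00
X̄ = 289300.00 / 8140.00 = 35.54 cm
Ȳ = 491260.00 / 8140.00 = 60.35 cm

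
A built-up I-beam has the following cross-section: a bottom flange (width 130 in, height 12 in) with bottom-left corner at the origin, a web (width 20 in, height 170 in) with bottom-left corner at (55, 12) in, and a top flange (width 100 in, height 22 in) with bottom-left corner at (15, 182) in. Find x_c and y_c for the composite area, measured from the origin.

x_c = 65.00 in, y_c = 106.67 in

bottom flange: A = 130 × 12 = 1560.00, centroid at (65.00, 6.00).
web: A = 20 × 170 = 3400.00, centroid at (65.00, 97.00).
top flange: A = 100 × 22 = 2200.00, centroid at (65.00, 193.00).
ΣA = 7160.00 in²
ΣAx_c = (1560.00)(65.00) + (3400.00)(65.00) + (2200.00)(65.00) = 465400.00 in³
ΣAy_c = (1560.00)(6.00) + (3400.00)(97.00) + (2200.00)(193.00) = 763760.00 in³
x_c = 465400.00 / 7160.00 = 65.00 in
y_c = 763760.00 / 7160.00 = 106.67 in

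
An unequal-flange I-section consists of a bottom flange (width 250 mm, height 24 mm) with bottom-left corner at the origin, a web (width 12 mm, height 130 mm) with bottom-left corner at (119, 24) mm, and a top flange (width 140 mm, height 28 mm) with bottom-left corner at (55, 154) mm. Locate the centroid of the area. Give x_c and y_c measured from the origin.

bottom flange: A = 250 × 24 = 6000.00, centroid at (125.00, 12.00).
web: A = 12 × 130 = 1560.00, centroid at (125.00, 89.00).
top flange: A = 140 × 28 = 3920.00, centroid at (125.00, 168.00).
ΣA = 11480.00 mm²
ΣAx_c = (6000.00)(125.00) + (1560.00)(125.00) + (3920.00)(125.00) = 1435000.00 mm³
ΣAy_c = (6000.00)(12.00) + (1560.00)(89.00) + (3920.00)(168.00) = 869400.00 mm³
x_c = 1435000.00 / 11480.00 = 125.00 mm
y_c = 869400.00 / 11480.00 = 75.73 mm

x_c = 125.00 mm, y_c = 75.73 mm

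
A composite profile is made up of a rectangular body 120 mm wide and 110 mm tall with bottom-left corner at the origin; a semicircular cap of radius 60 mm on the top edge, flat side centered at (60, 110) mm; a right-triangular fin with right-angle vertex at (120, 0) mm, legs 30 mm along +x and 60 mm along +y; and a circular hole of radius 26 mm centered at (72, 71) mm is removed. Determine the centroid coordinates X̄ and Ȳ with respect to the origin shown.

X̄ = 62.13 mm, Ȳ = 77.09 mm

rectangular body: A = 120 × 110 = 13200.00, centroid at (60.00, 55.00).
semicircular top: A = ½π·60² = 5654.87, centroid at (60.00, 135.46).
triangular fin: A = ½·30·60 = 900.00, centroid at (130.00, 20.00).
hole: A = −π·26² = -2123.72, centroid at (72.00, 71.00).
ΣA = 17631.15 mm², ΣAX̄ = 1095384.41 mm³, ΣAȲ = 1359251.46 mm³.
X̄ = 1095384.41/17631.15 = 62.13 mm; Ȳ = 1359251.46/17631.15 = 77.09 mm.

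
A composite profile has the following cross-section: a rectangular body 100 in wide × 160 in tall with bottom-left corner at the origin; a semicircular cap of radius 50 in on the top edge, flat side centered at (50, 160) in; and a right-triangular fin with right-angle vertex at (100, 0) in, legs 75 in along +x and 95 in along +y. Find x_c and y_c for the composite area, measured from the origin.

rectangular body: A = 100 × 160 = 16000.00, centroid at (50.00, 80.00).
semicircular top: A = ½π·50² = 3926.99, centroid at (50.00, 181.22).
triangular fin: A = ½·75·95 = 3562.50, centroid at (125.00, 31.67).
ΣA = 23489.49 in², ΣAx_c = 1441662.04 in³, ΣAy_c = 2104464.36 in³.
x_c = 1441662.04/23489.49 = 61.37 in; y_c = 2104464.36/23489.49 = 89.59 in.

x_c = 61.37 in, y_c = 89.59 in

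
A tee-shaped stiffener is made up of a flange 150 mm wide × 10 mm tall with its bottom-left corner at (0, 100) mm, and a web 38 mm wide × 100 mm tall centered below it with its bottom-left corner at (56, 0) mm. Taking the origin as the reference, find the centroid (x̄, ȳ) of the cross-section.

x̄ = 75.00 mm, ȳ = 65.57 mm

web: A = 38 × 100 = 3800.00, centroid at (75.00, 50.00).
flange: A = 150 × 10 = 1500.00, centroid at (75.00, 105.00).
ΣA = 5300.00 mm²
ΣAx̄ = (3800.00)(75.00) + (1500.00)(75.00) = 397500.00 mm³
ΣAȳ = (3800.00)(50.00) + (1500.00)(105.00) = 347500.00 mm³
x̄ = 397500.00 / 5300.00 = 75.00 mm
ȳ = 347500.00 / 5300.00 = 65.57 mm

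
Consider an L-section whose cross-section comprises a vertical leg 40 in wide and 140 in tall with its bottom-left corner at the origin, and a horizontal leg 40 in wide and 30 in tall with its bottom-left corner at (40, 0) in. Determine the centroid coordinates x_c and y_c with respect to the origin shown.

vertical leg: A = 40 × 140 = 5600.00, centroid at (20.00, 70.00).
horizontal leg: A = 40 × 30 = 1200.00, centroid at (60.00, 15.00).
ΣA = 6800.00 in², ΣAx_c = 184000.00 in³, ΣAy_c = 410000.00 in³.
x_c = 184000.00/6800.00 = 27.06 in; y_c = 410000.00/6800.00 = 60.29 in.

x_c = 27.06 in, y_c = 60.29 in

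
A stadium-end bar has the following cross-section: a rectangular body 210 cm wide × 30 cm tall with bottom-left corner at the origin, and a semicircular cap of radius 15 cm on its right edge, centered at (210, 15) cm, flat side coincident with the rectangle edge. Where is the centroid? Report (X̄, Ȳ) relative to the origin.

X̄ = 110.92 cm, Ȳ = 15.00 cm

Part | A | x̄ᵢ | ȳᵢ | A·x̄ᵢ | A·ȳᵢ
rectangular body | 6300.00 | 105.00 | 15.00 | 661500.00 | 94500.00
semicircular end | 353.43 | 216.37 | 15.00 | 76470.13 | 5301.44
Σ | 6653.43 |  |  | 737970.13 | 99801.44
X̄ = 737970.13 / 6653.43 = 110.92 cm
Ȳ = 99801.44 / 6653.43 = 15.00 cm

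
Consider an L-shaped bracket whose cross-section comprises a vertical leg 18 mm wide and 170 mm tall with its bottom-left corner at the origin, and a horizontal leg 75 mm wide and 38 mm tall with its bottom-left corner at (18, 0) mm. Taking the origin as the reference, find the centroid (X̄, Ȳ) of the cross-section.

X̄ = 31.42 mm, Ȳ = 53.17 mm

Part | A | x̄ᵢ | ȳᵢ | A·x̄ᵢ | A·ȳᵢ
vertical leg | 3060.00 | 9.00 | 85.00 | 27540.00 | 260100.00
horizontal leg | 2850.00 | 55.50 | 19.00 | 158175.00 | 54150.00
Σ | 5910.00 |  |  | 185715.00 | 314250.00
X̄ = 185715.00 / 5910.00 = 31.42 mm
Ȳ = 314250.00 / 5910.00 = 53.17 mm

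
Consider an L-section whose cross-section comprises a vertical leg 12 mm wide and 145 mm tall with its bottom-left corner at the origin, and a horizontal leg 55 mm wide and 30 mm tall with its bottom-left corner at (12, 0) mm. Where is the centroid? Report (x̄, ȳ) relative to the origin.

x̄ = 22.31 mm, ȳ = 44.51 mm

vertical leg: A = 12 × 145 = 1740.00, centroid at (6.00, 72.50).
horizontal leg: A = 55 × 30 = 1650.00, centroid at (39.50, 15.00).
ΣA = 3390.00 mm², ΣAx̄ = 75615.00 mm³, ΣAȳ = 150900.00 mm³.
x̄ = 75615.00/3390.00 = 22.31 mm; ȳ = 150900.00/3390.00 = 44.51 mm.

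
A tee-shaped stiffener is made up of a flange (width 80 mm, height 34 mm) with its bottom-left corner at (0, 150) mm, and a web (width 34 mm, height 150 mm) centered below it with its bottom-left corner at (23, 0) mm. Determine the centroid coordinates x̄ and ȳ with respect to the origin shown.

x̄ = 40.00 mm, ȳ = 107.00 mm

web: A = 34 × 150 = 5100.00, centroid at (40.00, 75.00).
flange: A = 80 × 34 = 2720.00, centroid at (40.00, 167.00).
ΣA = 7820.00 mm², ΣAx̄ = 312800.00 mm³, ΣAȳ = 836740.00 mm³.
x̄ = 312800.00/7820.00 = 40.00 mm; ȳ = 836740.00/7820.00 = 107.00 mm.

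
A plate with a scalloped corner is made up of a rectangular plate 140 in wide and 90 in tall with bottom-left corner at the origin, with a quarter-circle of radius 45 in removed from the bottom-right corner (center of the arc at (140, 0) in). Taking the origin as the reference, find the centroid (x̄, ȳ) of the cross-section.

x̄ = 62.65 in, ȳ = 48.74 in

plate: A = 140 × 90 = 12600.00, centroid at (70.00, 45.00).
removed quarter-circle: A = −¼π·45² = -1590.43, centroid at (120.90, 19.10).
ΣA = 11009.57 in², ΣAx̄ = 689714.62 in³, ΣAȳ = 536625.00 in³.
x̄ = 689714.62/11009.57 = 62.65 in; ȳ = 536625.00/11009.57 = 48.74 in.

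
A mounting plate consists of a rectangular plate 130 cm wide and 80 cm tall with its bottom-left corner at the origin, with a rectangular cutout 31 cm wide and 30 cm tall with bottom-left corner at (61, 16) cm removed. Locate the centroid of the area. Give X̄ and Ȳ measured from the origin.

X̄ = 63.87 cm, Ȳ = 40.88 cm

plate: A = 130 × 80 = 10400.00, centroid at (65.00, 40.00).
hole: A = −(31 × 30) = -930.00, centroid at (76.50, 31.00).
ΣA = 9470.00 cm²
ΣAX̄ = (10400.00)(65.00) + (-930.00)(76.50) = 604855.00 cm³
ΣAȲ = (10400.00)(40.00) + (-930.00)(31.00) = 387170.00 cm³
X̄ = 604855.00 / 9470.00 = 63.87 cm
Ȳ = 387170.00 / 9470.00 = 40.88 cm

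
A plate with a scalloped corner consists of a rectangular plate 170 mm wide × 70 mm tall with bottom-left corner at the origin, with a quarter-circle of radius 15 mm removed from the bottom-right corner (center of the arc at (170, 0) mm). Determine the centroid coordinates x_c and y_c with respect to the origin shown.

Part | A | x̄ᵢ | ȳᵢ | A·x̄ᵢ | A·ȳᵢ
plate | 11900.00 | 85.00 | 35.00 | 1011500.00 | 416500.00
removed quarter-circle | -176.71 | 163.63 | 6.37 | -28916.48 | -1125.00
Σ | 11723.29 |  |  | 982583.52 | 415375.00
x_c = 982583.52 / 11723.29 = 83.81 mm
y_c = 415375.00 / 11723.29 = 35.43 mm

x_c = 83.81 mm, y_c = 35.43 mm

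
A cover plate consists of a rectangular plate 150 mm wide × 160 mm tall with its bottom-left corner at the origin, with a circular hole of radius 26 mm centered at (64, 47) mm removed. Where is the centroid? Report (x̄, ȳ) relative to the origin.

plate: A = 150 × 160 = 24000.00, centroid at (75.00, 80.00).
hole: A = −π·26² = -2123.72, centroid at (64.00, 47.00).
ΣA = 21876.28 mm², ΣAx̄ = 1664082.14 mm³, ΣAȳ = 1820185.32 mm³.
x̄ = 1664082.14/21876.28 = 76.07 mm; ȳ = 1820185.32/21876.28 = 83.20 mm.

x̄ = 76.07 mm, ȳ = 83.20 mm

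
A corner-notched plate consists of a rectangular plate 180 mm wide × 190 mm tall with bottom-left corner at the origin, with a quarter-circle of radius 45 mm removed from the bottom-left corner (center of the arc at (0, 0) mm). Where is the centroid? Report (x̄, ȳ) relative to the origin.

plate: A = 180 × 190 = 34200.00, centroid at (90.00, 95.00).
removed quarter-circle: A = −¼π·45² = -1590.43, centroid at (19.10, 19.10).
ΣA = 32609.57 mm², ΣAx̄ = 3047625.00 mm³, ΣAȳ = 3218625.00 mm³.
x̄ = 3047625.00/32609.57 = 93.46 mm; ȳ = 3218625.00/32609.57 = 98.70 mm.

x̄ = 93.46 mm, ȳ = 98.70 mm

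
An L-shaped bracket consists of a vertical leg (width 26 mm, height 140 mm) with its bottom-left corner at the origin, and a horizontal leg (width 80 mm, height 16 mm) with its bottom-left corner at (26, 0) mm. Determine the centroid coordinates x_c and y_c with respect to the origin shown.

vertical leg: A = 26 × 140 = 3640.00, centroid at (13.00, 70.00).
horizontal leg: A = 80 × 16 = 1280.00, centroid at (66.00, 8.00).
ΣA = 4920.00 mm²
ΣAx_c = (3640.00)(13.00) + (1280.00)(66.00) = 131800.00 mm³
ΣAy_c = (3640.00)(70.00) + (1280.00)(8.00) = 265040.00 mm³
x_c = 131800.00 / 4920.00 = 26.79 mm
y_c = 265040.00 / 4920.00 = 53.87 mm

x_c = 26.79 mm, y_c = 53.87 mm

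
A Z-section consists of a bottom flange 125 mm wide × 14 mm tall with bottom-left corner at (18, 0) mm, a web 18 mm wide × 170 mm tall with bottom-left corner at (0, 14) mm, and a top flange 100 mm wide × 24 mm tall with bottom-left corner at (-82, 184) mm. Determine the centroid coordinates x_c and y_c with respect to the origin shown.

Part | A | x̄ᵢ | ȳᵢ | A·x̄ᵢ | A·ȳᵢ
bottom flange | 1750.00 | 80.50 | 7.00 | 140875.00 | 12250.00
web | 3060.00 | 9.00 | 99.00 | 27540.00 | 302940.00
top flange | 2400.00 | -32.00 | 196.00 | -76800.00 | 470400.00
Σ | 7210.00 |  |  | 91615.00 | 785590.00
x_c = 91615.00 / 7210.00 = 12.71 mm
y_c = 785590.00 / 7210.00 = 108.96 mm

x_c = 12.71 mm, y_c = 108.96 mm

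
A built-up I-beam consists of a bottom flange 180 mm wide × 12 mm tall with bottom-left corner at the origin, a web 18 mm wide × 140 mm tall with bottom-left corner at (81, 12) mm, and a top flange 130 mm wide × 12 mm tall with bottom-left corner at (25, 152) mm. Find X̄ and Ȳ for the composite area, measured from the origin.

bottom flange: A = 180 × 12 = 2160.00, centroid at (90.00, 6.00).
web: A = 18 × 140 = 2520.00, centroid at (90.00, 82.00).
top flange: A = 130 × 12 = 1560.00, centroid at (90.00, 158.00).
ΣA = 6240.00 mm², ΣAX̄ = 561600.00 mm³, ΣAȲ = 466080.00 mm³.
X̄ = 561600.00/6240.00 = 90.00 mm; Ȳ = 466080.00/6240.00 = 74.69 mm.

X̄ = 90.00 mm, Ȳ = 74.69 mm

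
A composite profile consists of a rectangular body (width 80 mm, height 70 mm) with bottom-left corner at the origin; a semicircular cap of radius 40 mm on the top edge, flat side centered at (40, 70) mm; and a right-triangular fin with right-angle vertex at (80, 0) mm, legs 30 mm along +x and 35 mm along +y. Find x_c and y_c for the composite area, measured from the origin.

rectangular body: A = 80 × 70 = 5600.00, centroid at (40.00, 35.00).
semicircular top: A = ½π·40² = 2513.27, centroid at (40.00, 86.98).
triangular fin: A = ½·30·35 = 525.00, centroid at (90.00, 11.67).
ΣA = 8638.27 mm²
ΣAx_c = (5600.00)(40.00) + (2513.27)(40.00) + (525.00)(90.00) = 371780.96 mm³
ΣAy_c = (5600.00)(35.00) + (2513.27)(86.98) + (525.00)(11.67) = 420720.86 mm³
x_c = 371780.96 / 8638.27 = 43.04 mm
y_c = 420720.86 / 8638.27 = 48.70 mm

x_c = 43.04 mm, y_c = 48.70 mm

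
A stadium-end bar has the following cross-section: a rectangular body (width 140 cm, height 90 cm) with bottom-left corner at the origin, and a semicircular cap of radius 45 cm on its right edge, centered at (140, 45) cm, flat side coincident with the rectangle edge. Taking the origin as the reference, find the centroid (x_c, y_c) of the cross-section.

x_c = 87.96 cm, y_c = 45.00 cm

rectangular body: A = 140 × 90 = 12600.00, centroid at (70.00, 45.00).
semicircular end: A = ½π·45² = 3180.86, centroid at (159.10, 45.00).
ΣA = 15780.86 cm², ΣAx_c = 1388070.76 cm³, ΣAy_c = 710138.82 cm³.
x_c = 1388070.76/15780.86 = 87.96 cm; y_c = 710138.82/15780.86 = 45.00 cm.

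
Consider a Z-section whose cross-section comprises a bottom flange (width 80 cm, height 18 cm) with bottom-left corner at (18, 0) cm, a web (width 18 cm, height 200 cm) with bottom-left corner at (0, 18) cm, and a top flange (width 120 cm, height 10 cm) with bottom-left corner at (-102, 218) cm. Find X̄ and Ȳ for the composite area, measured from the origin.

X̄ = 10.50 cm, Ȳ = 113.04 cm

Part | A | x̄ᵢ | ȳᵢ | A·x̄ᵢ | A·ȳᵢ
bottom flange | 1440.00 | 58.00 | 9.00 | 83520.00 | 12960.00
web | 3600.00 | 9.00 | 118.00 | 32400.00 | 424800.00
top flange | 1200.00 | -42.00 | 223.00 | -50400.00 | 267600.00
Σ | 6240.00 |  |  | 65520.00 | 705360.00
X̄ = 65520.00 / 6240.00 = 10.50 cm
Ȳ = 705360.00 / 6240.00 = 113.04 cm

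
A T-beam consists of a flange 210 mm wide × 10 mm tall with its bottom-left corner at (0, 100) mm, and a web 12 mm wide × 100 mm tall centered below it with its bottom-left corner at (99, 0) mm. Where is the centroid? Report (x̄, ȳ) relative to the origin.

x̄ = 105.00 mm, ȳ = 85.00 mm

Part | A | x̄ᵢ | ȳᵢ | A·x̄ᵢ | A·ȳᵢ
web | 1200.00 | 105.00 | 50.00 | 126000.00 | 60000.00
flange | 2100.00 | 105.00 | 105.00 | 220500.00 | 220500.00
Σ | 3300.00 |  |  | 346500.00 | 280500.00
x̄ = 346500.00 / 3300.00 = 105.00 mm
ȳ = 280500.00 / 3300.00 = 85.00 mm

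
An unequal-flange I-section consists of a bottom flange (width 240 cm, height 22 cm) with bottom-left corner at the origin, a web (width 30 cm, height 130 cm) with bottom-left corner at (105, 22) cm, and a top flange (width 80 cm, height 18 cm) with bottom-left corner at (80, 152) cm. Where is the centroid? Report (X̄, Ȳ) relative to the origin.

X̄ = 120.00 cm, Ȳ = 59.25 cm

bottom flange: A = 240 × 22 = 5280.00, centroid at (120.00, 11.00).
web: A = 30 × 130 = 3900.00, centroid at (120.00, 87.00).
top flange: A = 80 × 18 = 1440.00, centroid at (120.00, 161.00).
ΣA = 10620.00 cm²
ΣAX̄ = (5280.00)(120.00) + (3900.00)(120.00) + (1440.00)(120.00) = 1274400.00 cm³
ΣAȲ = (5280.00)(11.00) + (3900.00)(87.00) + (1440.00)(161.00) = 629220.00 cm³
X̄ = 1274400.00 / 10620.00 = 120.00 cm
Ȳ = 629220.00 / 10620.00 = 59.25 cm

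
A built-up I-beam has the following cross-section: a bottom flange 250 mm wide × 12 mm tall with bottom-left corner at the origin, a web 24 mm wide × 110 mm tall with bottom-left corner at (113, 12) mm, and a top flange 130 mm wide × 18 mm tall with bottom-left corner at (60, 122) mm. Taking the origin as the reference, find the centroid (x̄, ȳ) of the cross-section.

bottom flange: A = 250 × 12 = 3000.00, centroid at (125.00, 6.00).
web: A = 24 × 110 = 2640.00, centroid at (125.00, 67.00).
top flange: A = 130 × 18 = 2340.00, centroid at (125.00, 131.00).
ΣA = 7980.00 mm²
ΣAx̄ = (3000.00)(125.00) + (2640.00)(125.00) + (2340.00)(125.00) = 997500.00 mm³
ΣAȳ = (3000.00)(6.00) + (2640.00)(67.00) + (2340.00)(131.00) = 501420.00 mm³
x̄ = 997500.00 / 7980.00 = 125.00 mm
ȳ = 501420.00 / 7980.00 = 62.83 mm

x̄ = 125.00 mm, ȳ = 62.83 mm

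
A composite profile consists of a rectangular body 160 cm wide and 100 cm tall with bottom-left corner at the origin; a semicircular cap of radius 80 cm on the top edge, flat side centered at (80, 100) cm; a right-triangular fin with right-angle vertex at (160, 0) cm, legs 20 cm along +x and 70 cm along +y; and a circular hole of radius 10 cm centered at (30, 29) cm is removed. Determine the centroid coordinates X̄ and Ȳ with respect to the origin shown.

rectangular body: A = 160 × 100 = 16000.00, centroid at (80.00, 50.00).
semicircular top: A = ½π·80² = 10053.10, centroid at (80.00, 133.95).
triangular fin: A = ½·20·70 = 700.00, centroid at (166.67, 23.33).
hole: A = −π·10² = -314.16, centroid at (30.00, 29.00).
ΣA = 26438.94 cm²
ΣAX̄ = (16000.00)(80.00) + (10053.10)(80.00) + (700.00)(166.67) + (-314.16)(30.00) = 2191489.61 cm³
ΣAȲ = (16000.00)(50.00) + (10053.10)(133.95) + (700.00)(23.33) + (-314.16)(29.00) = 2153865.70 cm³
X̄ = 2191489.61 / 26438.94 = 82.89 cm
Ȳ = 2153865.70 / 26438.94 = 81.47 cm

X̄ = 82.89 cm, Ȳ = 81.47 cm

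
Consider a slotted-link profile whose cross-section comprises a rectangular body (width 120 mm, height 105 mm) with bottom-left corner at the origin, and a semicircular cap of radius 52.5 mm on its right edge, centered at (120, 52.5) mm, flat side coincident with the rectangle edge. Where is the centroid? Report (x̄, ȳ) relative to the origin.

rectangular body: A = 120 × 105 = 12600.00, centroid at (60.00, 52.50).
semicircular end: A = ½π·52.5² = 4329.51, centroid at (142.28, 52.50).
ΣA = 16929.51 mm²
ΣAx̄ = (12600.00)(60.00) + (4329.51)(142.28) = 1372009.64 mm³
ΣAȳ = (12600.00)(52.50) + (4329.51)(52.50) = 888799.14 mm³
x̄ = 1372009.64 / 16929.51 = 81.04 mm
ȳ = 888799.14 / 16929.51 = 52.50 mm

x̄ = 81.04 mm, ȳ = 52.50 mm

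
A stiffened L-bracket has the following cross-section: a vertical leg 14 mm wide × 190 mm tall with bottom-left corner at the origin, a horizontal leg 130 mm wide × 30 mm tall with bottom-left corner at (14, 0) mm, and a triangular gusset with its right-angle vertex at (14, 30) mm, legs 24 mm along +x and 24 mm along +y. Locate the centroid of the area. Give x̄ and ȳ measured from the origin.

x̄ = 48.64 mm, ȳ = 47.04 mm

Part | A | x̄ᵢ | ȳᵢ | A·x̄ᵢ | A·ȳᵢ
vertical leg | 2660.00 | 7.00 | 95.00 | 18620.00 | 252700.00
horizontal leg | 3900.00 | 79.00 | 15.00 | 308100.00 | 58500.00
gusset | 288.00 | 22.00 | 38.00 | 6336.00 | 10944.00
Σ | 6848.00 |  |  | 333056.00 | 322144.00
x̄ = 333056.00 / 6848.00 = 48.64 mm
ȳ = 322144.00 / 6848.00 = 47.04 mm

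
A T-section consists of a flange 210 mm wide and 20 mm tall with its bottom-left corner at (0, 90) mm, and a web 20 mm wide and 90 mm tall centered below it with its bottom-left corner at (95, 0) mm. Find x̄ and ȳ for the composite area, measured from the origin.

x̄ = 105.00 mm, ȳ = 83.50 mm

Part | A | x̄ᵢ | ȳᵢ | A·x̄ᵢ | A·ȳᵢ
web | 1800.00 | 105.00 | 45.00 | 189000.00 | 81000.00
flange | 4200.00 | 105.00 | 100.00 | 441000.00 | 420000.00
Σ | 6000.00 |  |  | 630000.00 | 501000.00
x̄ = 630000.00 / 6000.00 = 105.00 mm
ȳ = 501000.00 / 6000.00 = 83.50 mm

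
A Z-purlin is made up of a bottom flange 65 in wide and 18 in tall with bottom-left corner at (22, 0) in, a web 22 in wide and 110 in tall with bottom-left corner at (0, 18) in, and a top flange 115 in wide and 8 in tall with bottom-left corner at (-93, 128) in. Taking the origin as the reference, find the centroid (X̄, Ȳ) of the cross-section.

bottom flange: A = 65 × 18 = 1170.00, centroid at (54.50, 9.00).
web: A = 22 × 110 = 2420.00, centroid at (11.00, 73.00).
top flange: A = 115 × 8 = 920.00, centroid at (-35.50, 132.00).
ΣA = 4510.00 in²
ΣAX̄ = (1170.00)(54.50) + (2420.00)(11.00) + (920.00)(-35.50) = 57725.00 in³
ΣAȲ = (1170.00)(9.00) + (2420.00)(73.00) + (920.00)(132.00) = 308630.00 in³
X̄ = 57725.00 / 4510.00 = 12.80 in
Ȳ = 308630.00 / 4510.00 = 68.43 in

X̄ = 12.80 in, Ȳ = 68.43 in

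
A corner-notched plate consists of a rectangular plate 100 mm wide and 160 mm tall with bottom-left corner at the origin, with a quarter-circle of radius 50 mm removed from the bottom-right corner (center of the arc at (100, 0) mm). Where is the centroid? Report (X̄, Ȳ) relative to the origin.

X̄ = 45.97 mm, Ȳ = 88.22 mm

plate: A = 100 × 160 = 16000.00, centroid at (50.00, 80.00).
removed quarter-circle: A = −¼π·50² = -1963.50, centroid at (78.78, 21.22).
ΣA = 14036.50 mm²
ΣAX̄ = (16000.00)(50.00) + (-1963.50)(78.78) = 645317.13 mm³
ΣAȲ = (16000.00)(80.00) + (-1963.50)(21.22) = 1238333.33 mm³
X̄ = 645317.13 / 14036.50 = 45.97 mm
Ȳ = 1238333.33 / 14036.50 = 88.22 mm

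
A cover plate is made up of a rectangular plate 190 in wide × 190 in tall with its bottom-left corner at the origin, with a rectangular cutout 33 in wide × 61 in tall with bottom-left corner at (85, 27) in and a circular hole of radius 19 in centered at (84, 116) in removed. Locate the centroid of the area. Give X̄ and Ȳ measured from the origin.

X̄ = 94.98 in, Ȳ = 96.57 in

plate: A = 190 × 190 = 36100.00, centroid at (95.00, 95.00).
hole 1: A = −(33 × 61) = -2013.00, centroid at (101.50, 57.50).
hole 2: A = −π·19² = -1134.11, centroid at (84.00, 116.00).
ΣA = 32952.89 in²
ΣAX̄ = (36100.00)(95.00) + (-2013.00)(101.50) + (-1134.11)(84.00) = 3129914.84 in³
ΣAȲ = (36100.00)(95.00) + (-2013.00)(57.50) + (-1134.11)(116.00) = 3182195.17 in³
X̄ = 3129914.84 / 32952.89 = 94.98 in
Ȳ = 3182195.17 / 32952.89 = 96.57 in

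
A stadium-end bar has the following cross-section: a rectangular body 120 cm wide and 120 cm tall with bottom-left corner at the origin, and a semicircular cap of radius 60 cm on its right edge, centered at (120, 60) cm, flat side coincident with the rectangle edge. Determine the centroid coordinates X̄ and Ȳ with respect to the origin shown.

X̄ = 84.10 cm, Ȳ = 60.00 cm

rectangular body: A = 120 × 120 = 14400.00, centroid at (60.00, 60.00).
semicircular end: A = ½π·60² = 5654.87, centroid at (145.46, 60.00).
ΣA = 20054.87 cm², ΣAX̄ = 1686584.01 cm³, ΣAȲ = 1203292.01 cm³.
X̄ = 1686584.01/20054.87 = 84.10 cm; Ȳ = 1203292.01/20054.87 = 60.00 cm.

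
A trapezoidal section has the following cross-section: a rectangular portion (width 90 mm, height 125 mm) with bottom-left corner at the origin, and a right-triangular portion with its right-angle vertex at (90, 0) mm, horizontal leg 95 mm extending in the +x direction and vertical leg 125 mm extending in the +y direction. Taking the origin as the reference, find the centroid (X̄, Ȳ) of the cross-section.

X̄ = 71.48 mm, Ȳ = 55.30 mm

rectangular portion: A = 90 × 125 = 11250.00, centroid at (45.00, 62.50).
triangular portion: A = ½·95·125 = 5937.50, centroid at (121.67, 41.67).
ΣA = 17187.50 mm², ΣAX̄ = 1228645.83 mm³, ΣAȲ = 950520.83 mm³.
X̄ = 1228645.83/17187.50 = 71.48 mm; Ȳ = 950520.83/17187.50 = 55.30 mm.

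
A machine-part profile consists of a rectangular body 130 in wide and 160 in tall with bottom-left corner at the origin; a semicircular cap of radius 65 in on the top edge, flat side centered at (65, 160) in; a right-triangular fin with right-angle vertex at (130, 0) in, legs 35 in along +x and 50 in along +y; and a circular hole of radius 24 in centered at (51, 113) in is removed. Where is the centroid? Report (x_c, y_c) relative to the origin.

x_c = 68.49 in, y_c = 102.60 in

rectangular body: A = 130 × 160 = 20800.00, centroid at (65.00, 80.00).
semicircular top: A = ½π·65² = 6636.61, centroid at (65.00, 187.59).
triangular fin: A = ½·35·50 = 875.00, centroid at (141.67, 16.67).
hole: A = −π·24² = -1809.56, centroid at (51.00, 113.00).
ΣA = 26502.06 in², ΣAx_c = 1815050.85 in³, ΣAy_c = 2719045.00 in³.
x_c = 1815050.85/26502.06 = 68.49 in; y_c = 2719045.00/26502.06 = 102.60 in.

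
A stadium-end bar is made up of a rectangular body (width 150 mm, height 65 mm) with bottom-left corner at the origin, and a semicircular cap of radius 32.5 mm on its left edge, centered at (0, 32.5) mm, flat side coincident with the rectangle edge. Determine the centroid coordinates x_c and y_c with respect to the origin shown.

Part | A | x̄ᵢ | ȳᵢ | A·x̄ᵢ | A·ȳᵢ
rectangular body | 9750.00 | 75.00 | 32.50 | 731250.00 | 316875.00
semicircular end | 1659.15 | -13.79 | 32.50 | -22885.42 | 53922.49
Σ | 11409.15 |  |  | 708364.58 | 370797.49
x_c = 708364.58 / 11409.15 = 62.09 mm
y_c = 370797.49 / 11409.15 = 32.50 mm

x_c = 62.09 mm, y_c = 32.50 mm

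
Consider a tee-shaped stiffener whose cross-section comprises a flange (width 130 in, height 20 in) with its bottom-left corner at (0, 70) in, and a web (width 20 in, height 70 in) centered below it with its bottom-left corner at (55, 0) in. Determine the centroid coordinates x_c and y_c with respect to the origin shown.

web: A = 20 × 70 = 1400.00, centroid at (65.00, 35.00).
flange: A = 130 × 20 = 2600.00, centroid at (65.00, 80.00).
ΣA = 4000.00 in²
ΣAx_c = (1400.00)(65.00) + (2600.00)(65.00) = 260000.00 in³
ΣAy_c = (1400.00)(35.00) + (2600.00)(80.00) = 257000.00 in³
x_c = 260000.00 / 4000.00 = 65.00 in
y_c = 257000.00 / 4000.00 = 64.25 in

x_c = 65.00 in, y_c = 64.25 in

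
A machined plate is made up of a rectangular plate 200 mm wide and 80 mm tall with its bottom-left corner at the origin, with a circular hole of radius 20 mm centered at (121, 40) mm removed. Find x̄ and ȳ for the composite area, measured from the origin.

x̄ = 98.21 mm, ȳ = 40.00 mm

plate: A = 200 × 80 = 16000.00, centroid at (100.00, 40.00).
hole: A = −π·20² = -1256.64, centroid at (121.00, 40.00).
ΣA = 14743.36 mm²
ΣAx̄ = (16000.00)(100.00) + (-1256.64)(121.00) = 1447946.92 mm³
ΣAȳ = (16000.00)(40.00) + (-1256.64)(40.00) = 589734.52 mm³
x̄ = 1447946.92 / 14743.36 = 98.21 mm
ȳ = 589734.52 / 14743.36 = 40.00 mm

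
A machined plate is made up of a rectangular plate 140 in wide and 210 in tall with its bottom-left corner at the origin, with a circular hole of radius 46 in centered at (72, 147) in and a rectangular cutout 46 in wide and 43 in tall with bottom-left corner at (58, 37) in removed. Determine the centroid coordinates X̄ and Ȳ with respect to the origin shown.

plate: A = 140 × 210 = 29400.00, centroid at (70.00, 105.00).
hole 1: A = −π·46² = -6647.61, centroid at (72.00, 147.00).
hole 2: A = −(46 × 43) = -1978.00, centroid at (81.00, 58.50).
ΣA = 20774.39 in², ΣAX̄ = 1419154.08 in³, ΣAȲ = 1994088.32 in³.
X̄ = 1419154.08/20774.39 = 68.31 in; Ȳ = 1994088.32/20774.39 = 95.99 in.

X̄ = 68.31 in, Ȳ = 95.99 in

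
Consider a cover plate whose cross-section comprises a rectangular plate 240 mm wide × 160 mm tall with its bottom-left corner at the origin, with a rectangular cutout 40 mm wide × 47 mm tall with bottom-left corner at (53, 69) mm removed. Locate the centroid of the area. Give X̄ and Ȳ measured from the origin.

X̄ = 122.42 mm, Ȳ = 79.36 mm

Part | A | x̄ᵢ | ȳᵢ | A·x̄ᵢ | A·ȳᵢ
plate | 38400.00 | 120.00 | 80.00 | 4608000.00 | 3072000.00
hole | -1880.00 | 73.00 | 92.50 | -137240.00 | -173900.00
Σ | 36520.00 |  |  | 4470760.00 | 2898100.00
X̄ = 4470760.00 / 36520.00 = 122.42 mm
Ȳ = 2898100.00 / 36520.00 = 79.36 mm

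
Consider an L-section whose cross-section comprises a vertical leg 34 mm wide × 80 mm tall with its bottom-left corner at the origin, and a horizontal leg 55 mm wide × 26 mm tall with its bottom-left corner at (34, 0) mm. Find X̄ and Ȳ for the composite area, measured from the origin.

Part | A | x̄ᵢ | ȳᵢ | A·x̄ᵢ | A·ȳᵢ
vertical leg | 2720.00 | 17.00 | 40.00 | 46240.00 | 108800.00
horizontal leg | 1430.00 | 61.50 | 13.00 | 87945.00 | 18590.00
Σ | 4150.00 |  |  | 134185.00 | 127390.00
X̄ = 134185.00 / 4150.00 = 32.33 mm
Ȳ = 127390.00 / 4150.00 = 30.70 mm

X̄ = 32.33 mm, Ȳ = 30.70 mm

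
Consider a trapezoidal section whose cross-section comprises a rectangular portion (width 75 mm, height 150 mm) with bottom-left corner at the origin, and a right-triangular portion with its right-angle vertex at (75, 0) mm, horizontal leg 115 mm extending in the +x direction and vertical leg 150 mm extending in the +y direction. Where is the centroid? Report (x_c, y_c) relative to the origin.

x_c = 70.41 mm, y_c = 64.15 mm

rectangular portion: A = 75 × 150 = 11250.00, centroid at (37.50, 75.00).
triangular portion: A = ½·115·150 = 8625.00, centroid at (113.33, 50.00).
ΣA = 19875.00 mm², ΣAx_c = 1399375.00 mm³, ΣAy_c = 1275000.00 mm³.
x_c = 1399375.00/19875.00 = 70.41 mm; y_c = 1275000.00/19875.00 = 64.15 mm.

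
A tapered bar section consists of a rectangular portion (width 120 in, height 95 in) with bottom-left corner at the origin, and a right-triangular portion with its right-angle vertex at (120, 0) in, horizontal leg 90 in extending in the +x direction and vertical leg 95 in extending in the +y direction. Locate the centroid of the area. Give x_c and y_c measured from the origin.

x_c = 84.55 in, y_c = 43.18 in

rectangular portion: A = 120 × 95 = 11400.00, centroid at (60.00, 47.50).
triangular portion: A = ½·90·95 = 4275.00, centroid at (150.00, 31.67).
ΣA = 15675.00 in², ΣAx_c = 1325250.00 in³, ΣAy_c = 676875.00 in³.
x_c = 1325250.00/15675.00 = 84.55 in; y_c = 676875.00/15675.00 = 43.18 in.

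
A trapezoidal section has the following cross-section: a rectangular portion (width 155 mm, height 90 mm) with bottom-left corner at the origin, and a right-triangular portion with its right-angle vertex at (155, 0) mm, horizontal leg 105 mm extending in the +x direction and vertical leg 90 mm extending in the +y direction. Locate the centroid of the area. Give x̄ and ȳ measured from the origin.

Part | A | x̄ᵢ | ȳᵢ | A·x̄ᵢ | A·ȳᵢ
rectangular portion | 13950.00 | 77.50 | 45.00 | 1081125.00 | 627750.00
triangular portion | 4725.00 | 190.00 | 30.00 | 897750.00 | 141750.00
Σ | 18675.00 |  |  | 1978875.00 | 769500.00
x̄ = 1978875.00 / 18675.00 = 105.96 mm
ȳ = 769500.00 / 18675.00 = 41.20 mm

x̄ = 105.96 mm, ȳ = 41.20 mm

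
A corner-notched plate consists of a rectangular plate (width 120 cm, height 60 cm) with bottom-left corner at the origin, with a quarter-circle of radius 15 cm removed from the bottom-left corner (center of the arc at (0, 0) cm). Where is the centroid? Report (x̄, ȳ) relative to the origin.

x̄ = 61.35 cm, ȳ = 30.59 cm

plate: A = 120 × 60 = 7200.00, centroid at (60.00, 30.00).
removed quarter-circle: A = −¼π·15² = -176.71, centroid at (6.37, 6.37).
ΣA = 7023.29 cm²
ΣAx̄ = (7200.00)(60.00) + (-176.71)(6.37) = 430875.00 cm³
ΣAȳ = (7200.00)(30.00) + (-176.71)(6.37) = 214875.00 cm³
x̄ = 430875.00 / 7023.29 = 61.35 cm
ȳ = 214875.00 / 7023.29 = 30.59 cm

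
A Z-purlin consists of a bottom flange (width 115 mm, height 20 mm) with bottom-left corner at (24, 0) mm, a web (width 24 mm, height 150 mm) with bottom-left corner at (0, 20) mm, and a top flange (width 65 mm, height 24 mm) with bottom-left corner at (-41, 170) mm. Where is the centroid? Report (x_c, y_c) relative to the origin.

x_c = 29.14 mm, y_c = 86.99 mm

Part | A | x̄ᵢ | ȳᵢ | A·x̄ᵢ | A·ȳᵢ
bottom flange | 2300.00 | 81.50 | 10.00 | 187450.00 | 23000.00
web | 3600.00 | 12.00 | 95.00 | 43200.00 | 342000.00
top flange | 1560.00 | -8.50 | 182.00 | -13260.00 | 283920.00
Σ | 7460.00 |  |  | 217390.00 | 648920.00
x_c = 217390.00 / 7460.00 = 29.14 mm
y_c = 648920.00 / 7460.00 = 86.99 mm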